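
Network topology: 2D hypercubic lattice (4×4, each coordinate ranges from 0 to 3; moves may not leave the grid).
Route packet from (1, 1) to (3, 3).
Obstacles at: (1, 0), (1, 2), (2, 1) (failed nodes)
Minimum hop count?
6
(one shortest path: (1, 1) → (0, 1) → (0, 2) → (0, 3) → (1, 3) → (2, 3) → (3, 3))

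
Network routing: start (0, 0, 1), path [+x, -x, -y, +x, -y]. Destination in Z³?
(1, -2, 1)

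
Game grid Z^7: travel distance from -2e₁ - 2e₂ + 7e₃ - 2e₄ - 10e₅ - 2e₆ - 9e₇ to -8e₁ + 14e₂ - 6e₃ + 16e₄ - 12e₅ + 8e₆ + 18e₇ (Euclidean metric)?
40.2244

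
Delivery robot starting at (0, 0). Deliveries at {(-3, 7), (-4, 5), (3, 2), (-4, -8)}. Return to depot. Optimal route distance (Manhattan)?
44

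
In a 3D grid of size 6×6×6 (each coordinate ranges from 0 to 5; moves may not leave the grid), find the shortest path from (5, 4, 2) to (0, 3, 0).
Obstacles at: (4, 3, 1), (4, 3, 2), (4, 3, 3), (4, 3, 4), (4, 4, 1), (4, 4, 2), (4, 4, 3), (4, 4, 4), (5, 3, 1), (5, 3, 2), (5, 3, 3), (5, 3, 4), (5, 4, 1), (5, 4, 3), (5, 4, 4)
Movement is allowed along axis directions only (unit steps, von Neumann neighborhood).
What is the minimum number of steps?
10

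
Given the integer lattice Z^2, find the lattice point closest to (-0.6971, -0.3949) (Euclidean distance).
(-1, 0)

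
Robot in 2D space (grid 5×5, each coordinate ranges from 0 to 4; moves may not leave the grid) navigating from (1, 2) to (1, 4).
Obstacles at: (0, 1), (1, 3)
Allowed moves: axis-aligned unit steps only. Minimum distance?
4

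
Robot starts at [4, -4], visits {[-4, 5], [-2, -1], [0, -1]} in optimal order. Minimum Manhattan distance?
17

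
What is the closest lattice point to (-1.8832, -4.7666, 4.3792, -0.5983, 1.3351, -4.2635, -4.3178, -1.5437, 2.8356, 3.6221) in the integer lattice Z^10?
(-2, -5, 4, -1, 1, -4, -4, -2, 3, 4)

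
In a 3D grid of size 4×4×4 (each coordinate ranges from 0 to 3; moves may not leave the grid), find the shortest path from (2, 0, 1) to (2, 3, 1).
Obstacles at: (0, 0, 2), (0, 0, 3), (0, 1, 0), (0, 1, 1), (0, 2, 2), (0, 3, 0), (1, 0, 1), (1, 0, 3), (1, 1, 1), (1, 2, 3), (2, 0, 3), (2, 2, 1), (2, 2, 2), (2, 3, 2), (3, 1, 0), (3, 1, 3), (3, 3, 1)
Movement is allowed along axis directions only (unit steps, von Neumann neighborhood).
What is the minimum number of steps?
5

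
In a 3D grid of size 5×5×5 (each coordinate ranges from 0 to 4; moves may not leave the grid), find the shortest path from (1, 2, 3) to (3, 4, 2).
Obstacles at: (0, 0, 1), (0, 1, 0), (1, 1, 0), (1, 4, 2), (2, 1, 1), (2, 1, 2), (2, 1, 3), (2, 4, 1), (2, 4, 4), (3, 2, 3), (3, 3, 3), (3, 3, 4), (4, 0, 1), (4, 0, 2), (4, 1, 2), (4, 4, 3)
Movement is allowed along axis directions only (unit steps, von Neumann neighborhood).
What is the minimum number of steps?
5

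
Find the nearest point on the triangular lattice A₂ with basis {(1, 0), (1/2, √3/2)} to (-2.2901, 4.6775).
(-2.5, 4.33)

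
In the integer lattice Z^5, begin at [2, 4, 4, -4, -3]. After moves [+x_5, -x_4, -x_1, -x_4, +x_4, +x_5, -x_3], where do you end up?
(1, 4, 3, -5, -1)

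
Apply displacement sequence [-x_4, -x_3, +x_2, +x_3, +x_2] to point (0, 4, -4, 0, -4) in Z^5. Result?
(0, 6, -4, -1, -4)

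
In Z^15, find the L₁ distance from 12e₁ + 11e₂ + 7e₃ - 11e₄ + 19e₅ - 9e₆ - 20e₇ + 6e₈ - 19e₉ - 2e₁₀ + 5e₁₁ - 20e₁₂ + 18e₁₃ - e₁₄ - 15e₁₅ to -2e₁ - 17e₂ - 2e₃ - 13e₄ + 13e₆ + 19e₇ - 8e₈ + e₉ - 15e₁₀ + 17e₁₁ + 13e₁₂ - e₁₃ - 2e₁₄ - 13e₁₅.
247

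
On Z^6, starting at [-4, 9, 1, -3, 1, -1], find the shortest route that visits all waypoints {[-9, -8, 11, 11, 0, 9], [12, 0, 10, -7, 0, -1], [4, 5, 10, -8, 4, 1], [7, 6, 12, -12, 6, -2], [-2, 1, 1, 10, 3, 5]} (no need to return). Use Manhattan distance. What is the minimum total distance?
155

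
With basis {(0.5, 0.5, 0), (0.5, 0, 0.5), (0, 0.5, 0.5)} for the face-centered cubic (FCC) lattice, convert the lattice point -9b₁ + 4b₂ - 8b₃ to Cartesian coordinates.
(-2.5, -8.5, -2)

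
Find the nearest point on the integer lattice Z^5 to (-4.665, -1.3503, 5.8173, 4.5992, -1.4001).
(-5, -1, 6, 5, -1)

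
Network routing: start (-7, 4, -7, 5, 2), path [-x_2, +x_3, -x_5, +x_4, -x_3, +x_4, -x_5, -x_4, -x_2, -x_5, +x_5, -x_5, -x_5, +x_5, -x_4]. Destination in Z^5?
(-7, 2, -7, 5, -1)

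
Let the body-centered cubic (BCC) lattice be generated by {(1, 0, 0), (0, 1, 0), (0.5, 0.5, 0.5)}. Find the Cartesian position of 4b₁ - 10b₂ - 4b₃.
(2, -12, -2)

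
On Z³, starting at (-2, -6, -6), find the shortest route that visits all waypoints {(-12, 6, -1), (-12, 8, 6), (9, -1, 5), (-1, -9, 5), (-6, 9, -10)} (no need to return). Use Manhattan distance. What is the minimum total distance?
91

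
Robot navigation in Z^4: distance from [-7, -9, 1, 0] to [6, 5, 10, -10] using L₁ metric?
46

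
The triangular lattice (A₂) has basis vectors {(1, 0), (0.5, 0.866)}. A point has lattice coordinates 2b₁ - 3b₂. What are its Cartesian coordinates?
(0.5, -2.598)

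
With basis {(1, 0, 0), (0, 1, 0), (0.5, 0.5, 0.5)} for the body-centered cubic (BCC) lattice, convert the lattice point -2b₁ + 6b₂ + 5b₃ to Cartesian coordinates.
(0.5, 8.5, 2.5)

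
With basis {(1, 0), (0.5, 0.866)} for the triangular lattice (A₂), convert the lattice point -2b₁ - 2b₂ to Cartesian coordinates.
(-3, -1.732)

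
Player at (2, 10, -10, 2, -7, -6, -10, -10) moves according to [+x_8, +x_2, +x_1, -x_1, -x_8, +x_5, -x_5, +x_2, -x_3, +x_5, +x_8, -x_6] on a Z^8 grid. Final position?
(2, 12, -11, 2, -6, -7, -10, -9)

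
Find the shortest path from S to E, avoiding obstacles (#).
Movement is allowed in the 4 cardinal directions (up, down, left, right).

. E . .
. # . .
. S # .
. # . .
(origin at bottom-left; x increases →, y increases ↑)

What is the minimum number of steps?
4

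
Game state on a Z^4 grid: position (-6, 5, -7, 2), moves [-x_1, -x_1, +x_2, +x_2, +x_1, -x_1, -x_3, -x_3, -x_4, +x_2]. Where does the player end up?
(-8, 8, -9, 1)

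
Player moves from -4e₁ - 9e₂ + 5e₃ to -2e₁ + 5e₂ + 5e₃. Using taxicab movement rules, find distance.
16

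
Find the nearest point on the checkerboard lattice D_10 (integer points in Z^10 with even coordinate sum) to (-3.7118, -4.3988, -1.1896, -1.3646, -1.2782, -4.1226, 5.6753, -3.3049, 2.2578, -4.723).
(-4, -5, -1, -1, -1, -4, 6, -3, 2, -5)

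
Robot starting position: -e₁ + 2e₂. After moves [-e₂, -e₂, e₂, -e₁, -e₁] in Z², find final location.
(-3, 1)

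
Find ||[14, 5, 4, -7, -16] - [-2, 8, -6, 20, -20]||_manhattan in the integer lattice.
60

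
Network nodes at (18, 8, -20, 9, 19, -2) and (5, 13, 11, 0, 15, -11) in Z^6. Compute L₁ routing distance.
71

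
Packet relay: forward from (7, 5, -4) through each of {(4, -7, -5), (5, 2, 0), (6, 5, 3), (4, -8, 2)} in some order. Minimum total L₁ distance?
36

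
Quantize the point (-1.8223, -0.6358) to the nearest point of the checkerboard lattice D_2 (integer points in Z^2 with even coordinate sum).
(-2, 0)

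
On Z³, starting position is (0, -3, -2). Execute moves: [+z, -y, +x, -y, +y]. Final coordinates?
(1, -4, -1)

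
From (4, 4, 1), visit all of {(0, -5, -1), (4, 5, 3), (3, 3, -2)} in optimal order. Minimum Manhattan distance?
23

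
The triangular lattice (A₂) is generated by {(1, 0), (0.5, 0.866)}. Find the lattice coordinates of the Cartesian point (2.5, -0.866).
3b₁ - b₂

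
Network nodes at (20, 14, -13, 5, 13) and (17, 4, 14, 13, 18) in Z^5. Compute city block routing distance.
53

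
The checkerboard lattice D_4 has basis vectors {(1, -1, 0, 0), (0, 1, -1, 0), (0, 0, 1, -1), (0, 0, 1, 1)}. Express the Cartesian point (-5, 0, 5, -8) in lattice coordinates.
-5b₁ - 5b₂ + 4b₃ - 4b₄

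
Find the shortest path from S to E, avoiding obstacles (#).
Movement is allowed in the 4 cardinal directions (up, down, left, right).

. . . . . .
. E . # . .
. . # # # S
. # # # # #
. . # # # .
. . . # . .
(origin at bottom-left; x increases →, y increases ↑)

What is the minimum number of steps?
7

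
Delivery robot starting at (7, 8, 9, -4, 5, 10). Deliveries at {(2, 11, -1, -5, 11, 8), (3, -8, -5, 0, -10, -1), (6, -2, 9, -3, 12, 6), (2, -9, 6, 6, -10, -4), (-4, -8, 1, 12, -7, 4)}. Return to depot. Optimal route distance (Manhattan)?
220
(one optimal route: (7, 8, 9, -4, 5, 10) → (2, 11, -1, -5, 11, 8) → (3, -8, -5, 0, -10, -1) → (2, -9, 6, 6, -10, -4) → (-4, -8, 1, 12, -7, 4) → (6, -2, 9, -3, 12, 6) → (7, 8, 9, -4, 5, 10))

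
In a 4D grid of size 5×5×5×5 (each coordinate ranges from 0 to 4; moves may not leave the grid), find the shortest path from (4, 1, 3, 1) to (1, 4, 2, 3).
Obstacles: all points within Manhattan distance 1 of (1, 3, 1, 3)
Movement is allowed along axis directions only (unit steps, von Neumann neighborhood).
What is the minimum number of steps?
9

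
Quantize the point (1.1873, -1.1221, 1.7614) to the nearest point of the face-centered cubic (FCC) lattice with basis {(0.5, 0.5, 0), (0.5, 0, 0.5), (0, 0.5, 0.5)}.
(1, -1, 2)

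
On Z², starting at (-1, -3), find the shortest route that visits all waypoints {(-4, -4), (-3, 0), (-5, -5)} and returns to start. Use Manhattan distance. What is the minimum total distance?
18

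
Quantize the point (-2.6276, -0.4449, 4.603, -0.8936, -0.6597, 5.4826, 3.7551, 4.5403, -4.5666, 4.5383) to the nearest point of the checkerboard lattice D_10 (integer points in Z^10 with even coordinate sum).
(-3, 0, 5, -1, -1, 5, 4, 5, -5, 5)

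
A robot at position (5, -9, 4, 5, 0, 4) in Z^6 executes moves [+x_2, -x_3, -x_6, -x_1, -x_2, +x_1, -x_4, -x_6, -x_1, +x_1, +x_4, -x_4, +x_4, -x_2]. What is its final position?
(5, -10, 3, 5, 0, 2)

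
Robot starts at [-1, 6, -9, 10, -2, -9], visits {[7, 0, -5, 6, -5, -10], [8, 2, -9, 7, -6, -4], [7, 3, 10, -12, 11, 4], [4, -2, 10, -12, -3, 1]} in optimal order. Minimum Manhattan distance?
116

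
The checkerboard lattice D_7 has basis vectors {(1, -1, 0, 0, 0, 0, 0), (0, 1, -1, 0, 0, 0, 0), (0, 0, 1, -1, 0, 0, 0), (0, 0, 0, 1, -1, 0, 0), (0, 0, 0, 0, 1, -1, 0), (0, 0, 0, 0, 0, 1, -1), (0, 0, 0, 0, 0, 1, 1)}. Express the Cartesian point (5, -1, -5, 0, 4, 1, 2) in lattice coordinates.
5b₁ + 4b₂ - b₃ - b₄ + 3b₅ + b₆ + 3b₇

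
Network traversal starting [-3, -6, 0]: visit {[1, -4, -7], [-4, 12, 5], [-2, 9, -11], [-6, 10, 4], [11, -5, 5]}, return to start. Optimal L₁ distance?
110
(one optimal route: (-3, -6, 0) → (1, -4, -7) → (-2, 9, -11) → (-6, 10, 4) → (-4, 12, 5) → (11, -5, 5) → (-3, -6, 0))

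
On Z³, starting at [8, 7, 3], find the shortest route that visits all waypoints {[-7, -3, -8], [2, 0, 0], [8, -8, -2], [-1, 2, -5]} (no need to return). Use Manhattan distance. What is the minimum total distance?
60
(one optimal route: (8, 7, 3) → (8, -8, -2) → (2, 0, 0) → (-1, 2, -5) → (-7, -3, -8))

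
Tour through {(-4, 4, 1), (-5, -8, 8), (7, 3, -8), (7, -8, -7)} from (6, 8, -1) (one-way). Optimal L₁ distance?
72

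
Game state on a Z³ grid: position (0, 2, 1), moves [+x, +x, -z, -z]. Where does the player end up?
(2, 2, -1)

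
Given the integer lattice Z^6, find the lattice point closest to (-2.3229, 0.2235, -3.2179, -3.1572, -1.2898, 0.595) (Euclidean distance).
(-2, 0, -3, -3, -1, 1)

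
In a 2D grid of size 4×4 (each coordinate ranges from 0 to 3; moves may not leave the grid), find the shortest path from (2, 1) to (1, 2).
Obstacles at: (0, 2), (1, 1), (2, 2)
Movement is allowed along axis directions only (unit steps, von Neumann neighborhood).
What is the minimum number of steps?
6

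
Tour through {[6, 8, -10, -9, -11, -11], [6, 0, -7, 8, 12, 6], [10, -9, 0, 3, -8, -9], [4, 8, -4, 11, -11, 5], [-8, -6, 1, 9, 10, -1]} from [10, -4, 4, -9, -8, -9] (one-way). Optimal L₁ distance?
191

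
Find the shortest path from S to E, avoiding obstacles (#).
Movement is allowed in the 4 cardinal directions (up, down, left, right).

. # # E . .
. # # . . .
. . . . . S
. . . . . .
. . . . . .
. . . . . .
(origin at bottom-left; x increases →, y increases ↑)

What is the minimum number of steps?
4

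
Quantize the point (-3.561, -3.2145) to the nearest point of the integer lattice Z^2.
(-4, -3)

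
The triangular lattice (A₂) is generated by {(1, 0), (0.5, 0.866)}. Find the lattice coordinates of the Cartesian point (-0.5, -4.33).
2b₁ - 5b₂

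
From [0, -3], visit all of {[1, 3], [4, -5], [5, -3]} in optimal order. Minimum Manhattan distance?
19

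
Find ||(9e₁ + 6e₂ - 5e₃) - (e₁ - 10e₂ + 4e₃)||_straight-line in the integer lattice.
20.025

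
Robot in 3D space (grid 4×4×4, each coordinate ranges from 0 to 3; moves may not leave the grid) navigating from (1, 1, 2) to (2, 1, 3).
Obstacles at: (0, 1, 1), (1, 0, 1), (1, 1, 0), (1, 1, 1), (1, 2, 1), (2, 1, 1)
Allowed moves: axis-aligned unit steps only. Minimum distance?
2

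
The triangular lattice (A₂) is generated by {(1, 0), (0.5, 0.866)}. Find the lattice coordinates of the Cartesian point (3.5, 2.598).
2b₁ + 3b₂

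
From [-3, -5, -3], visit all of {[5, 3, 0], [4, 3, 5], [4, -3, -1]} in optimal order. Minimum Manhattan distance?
25
(one optimal route: (-3, -5, -3) → (4, -3, -1) → (5, 3, 0) → (4, 3, 5))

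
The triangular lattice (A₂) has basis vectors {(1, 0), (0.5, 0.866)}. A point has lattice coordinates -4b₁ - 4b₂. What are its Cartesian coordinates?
(-6, -3.464)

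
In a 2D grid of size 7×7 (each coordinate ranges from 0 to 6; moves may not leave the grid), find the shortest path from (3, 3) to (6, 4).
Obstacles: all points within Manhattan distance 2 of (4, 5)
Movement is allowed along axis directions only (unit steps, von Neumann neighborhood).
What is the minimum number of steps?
6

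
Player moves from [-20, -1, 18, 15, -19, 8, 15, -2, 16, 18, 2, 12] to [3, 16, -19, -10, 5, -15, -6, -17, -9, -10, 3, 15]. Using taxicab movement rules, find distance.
242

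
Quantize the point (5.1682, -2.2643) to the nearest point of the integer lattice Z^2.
(5, -2)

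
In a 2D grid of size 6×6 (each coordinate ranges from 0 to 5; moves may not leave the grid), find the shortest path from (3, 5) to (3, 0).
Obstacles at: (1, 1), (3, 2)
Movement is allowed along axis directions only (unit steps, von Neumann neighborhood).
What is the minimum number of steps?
7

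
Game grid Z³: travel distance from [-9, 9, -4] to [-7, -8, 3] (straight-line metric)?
18.4932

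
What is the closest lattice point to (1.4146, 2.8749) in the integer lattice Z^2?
(1, 3)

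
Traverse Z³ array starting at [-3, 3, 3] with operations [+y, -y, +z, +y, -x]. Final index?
(-4, 4, 4)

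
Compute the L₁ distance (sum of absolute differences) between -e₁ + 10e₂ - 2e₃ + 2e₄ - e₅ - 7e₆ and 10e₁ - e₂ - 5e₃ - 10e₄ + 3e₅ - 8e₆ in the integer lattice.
42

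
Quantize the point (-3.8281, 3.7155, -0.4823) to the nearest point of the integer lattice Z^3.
(-4, 4, 0)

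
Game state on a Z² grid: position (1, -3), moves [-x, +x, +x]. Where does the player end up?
(2, -3)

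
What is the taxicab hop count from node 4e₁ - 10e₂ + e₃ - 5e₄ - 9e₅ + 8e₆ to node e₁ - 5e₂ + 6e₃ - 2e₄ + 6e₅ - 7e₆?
46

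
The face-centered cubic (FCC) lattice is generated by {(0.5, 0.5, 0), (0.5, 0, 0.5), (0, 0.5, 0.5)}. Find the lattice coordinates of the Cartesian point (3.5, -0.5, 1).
2b₁ + 5b₂ - 3b₃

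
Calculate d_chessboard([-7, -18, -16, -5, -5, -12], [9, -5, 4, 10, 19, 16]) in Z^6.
28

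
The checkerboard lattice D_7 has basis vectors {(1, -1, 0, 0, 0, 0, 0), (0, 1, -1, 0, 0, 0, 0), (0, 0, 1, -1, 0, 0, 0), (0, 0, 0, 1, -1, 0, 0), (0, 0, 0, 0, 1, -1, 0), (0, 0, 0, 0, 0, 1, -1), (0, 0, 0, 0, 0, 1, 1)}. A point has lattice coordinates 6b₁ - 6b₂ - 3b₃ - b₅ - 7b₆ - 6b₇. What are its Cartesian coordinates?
(6, -12, 3, 3, -1, -12, 1)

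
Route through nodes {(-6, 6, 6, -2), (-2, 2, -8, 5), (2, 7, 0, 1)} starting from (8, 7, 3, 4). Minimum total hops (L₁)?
59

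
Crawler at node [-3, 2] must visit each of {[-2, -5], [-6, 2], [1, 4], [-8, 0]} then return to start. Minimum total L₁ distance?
36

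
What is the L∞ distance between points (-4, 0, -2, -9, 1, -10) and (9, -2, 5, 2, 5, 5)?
15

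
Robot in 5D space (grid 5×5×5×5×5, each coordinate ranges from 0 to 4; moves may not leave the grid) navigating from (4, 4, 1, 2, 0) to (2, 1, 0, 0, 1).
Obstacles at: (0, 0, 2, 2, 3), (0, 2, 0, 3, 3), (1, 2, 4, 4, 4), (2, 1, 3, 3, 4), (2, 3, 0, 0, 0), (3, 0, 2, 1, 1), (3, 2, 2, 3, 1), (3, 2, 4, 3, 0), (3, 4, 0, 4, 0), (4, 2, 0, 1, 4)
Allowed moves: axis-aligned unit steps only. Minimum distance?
9
(one shortest path: (4, 4, 1, 2, 0) → (3, 4, 1, 2, 0) → (2, 4, 1, 2, 0) → (2, 3, 1, 2, 0) → (2, 2, 1, 2, 0) → (2, 1, 1, 2, 0) → (2, 1, 0, 2, 0) → (2, 1, 0, 1, 0) → (2, 1, 0, 0, 0) → (2, 1, 0, 0, 1))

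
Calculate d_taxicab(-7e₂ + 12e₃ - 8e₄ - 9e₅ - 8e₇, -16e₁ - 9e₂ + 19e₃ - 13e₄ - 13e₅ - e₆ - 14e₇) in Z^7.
41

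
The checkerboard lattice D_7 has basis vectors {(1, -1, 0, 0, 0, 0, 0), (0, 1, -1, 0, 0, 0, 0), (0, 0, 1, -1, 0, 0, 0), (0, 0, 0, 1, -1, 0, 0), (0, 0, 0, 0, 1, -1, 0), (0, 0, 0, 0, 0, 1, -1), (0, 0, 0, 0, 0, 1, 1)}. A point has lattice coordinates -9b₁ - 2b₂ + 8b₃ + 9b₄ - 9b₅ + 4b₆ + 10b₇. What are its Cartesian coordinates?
(-9, 7, 10, 1, -18, 23, 6)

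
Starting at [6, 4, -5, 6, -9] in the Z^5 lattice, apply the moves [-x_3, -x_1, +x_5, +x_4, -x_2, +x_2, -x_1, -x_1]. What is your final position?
(3, 4, -6, 7, -8)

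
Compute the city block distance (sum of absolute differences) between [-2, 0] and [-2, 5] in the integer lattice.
5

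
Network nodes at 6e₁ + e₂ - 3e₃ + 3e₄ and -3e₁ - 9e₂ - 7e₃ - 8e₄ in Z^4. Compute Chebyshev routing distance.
11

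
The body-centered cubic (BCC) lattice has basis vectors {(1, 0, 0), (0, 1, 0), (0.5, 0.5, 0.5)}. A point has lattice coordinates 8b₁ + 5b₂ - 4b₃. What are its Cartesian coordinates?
(6, 3, -2)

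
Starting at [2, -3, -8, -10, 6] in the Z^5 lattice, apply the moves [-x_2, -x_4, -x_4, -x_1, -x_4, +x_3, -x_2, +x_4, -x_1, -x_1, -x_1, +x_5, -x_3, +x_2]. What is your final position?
(-2, -4, -8, -12, 7)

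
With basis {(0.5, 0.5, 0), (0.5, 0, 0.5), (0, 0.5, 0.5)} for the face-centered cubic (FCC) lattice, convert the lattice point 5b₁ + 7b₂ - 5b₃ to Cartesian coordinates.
(6, 0, 1)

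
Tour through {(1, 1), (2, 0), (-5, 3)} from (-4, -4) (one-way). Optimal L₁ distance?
18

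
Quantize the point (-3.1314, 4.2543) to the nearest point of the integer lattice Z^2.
(-3, 4)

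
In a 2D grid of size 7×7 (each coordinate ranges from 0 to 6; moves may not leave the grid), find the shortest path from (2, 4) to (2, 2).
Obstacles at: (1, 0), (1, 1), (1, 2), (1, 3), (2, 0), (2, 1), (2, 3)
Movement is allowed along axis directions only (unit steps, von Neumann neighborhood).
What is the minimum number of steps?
4
(one shortest path: (2, 4) → (3, 4) → (3, 3) → (3, 2) → (2, 2))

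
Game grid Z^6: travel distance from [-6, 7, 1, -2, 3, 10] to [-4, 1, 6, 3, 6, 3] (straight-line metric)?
12.1655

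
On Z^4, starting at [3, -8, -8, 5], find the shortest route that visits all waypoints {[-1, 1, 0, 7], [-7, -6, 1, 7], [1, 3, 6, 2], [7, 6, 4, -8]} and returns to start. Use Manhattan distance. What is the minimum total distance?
116
(one optimal route: (3, -8, -8, 5) → (-7, -6, 1, 7) → (-1, 1, 0, 7) → (1, 3, 6, 2) → (7, 6, 4, -8) → (3, -8, -8, 5))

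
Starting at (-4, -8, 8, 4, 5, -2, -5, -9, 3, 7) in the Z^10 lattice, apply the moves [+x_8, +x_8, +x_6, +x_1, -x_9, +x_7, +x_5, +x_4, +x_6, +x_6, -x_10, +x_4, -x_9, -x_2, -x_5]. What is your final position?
(-3, -9, 8, 6, 5, 1, -4, -7, 1, 6)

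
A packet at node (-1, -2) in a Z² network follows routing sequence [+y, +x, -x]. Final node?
(-1, -1)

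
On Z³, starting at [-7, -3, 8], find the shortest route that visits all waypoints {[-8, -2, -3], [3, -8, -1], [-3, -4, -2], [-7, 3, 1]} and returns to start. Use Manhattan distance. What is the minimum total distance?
66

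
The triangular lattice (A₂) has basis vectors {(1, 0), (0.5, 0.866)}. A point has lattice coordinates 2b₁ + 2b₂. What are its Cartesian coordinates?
(3, 1.732)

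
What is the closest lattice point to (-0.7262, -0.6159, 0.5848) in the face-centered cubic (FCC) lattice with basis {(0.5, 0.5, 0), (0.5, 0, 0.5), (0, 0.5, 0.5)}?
(-1, -0.5, 0.5)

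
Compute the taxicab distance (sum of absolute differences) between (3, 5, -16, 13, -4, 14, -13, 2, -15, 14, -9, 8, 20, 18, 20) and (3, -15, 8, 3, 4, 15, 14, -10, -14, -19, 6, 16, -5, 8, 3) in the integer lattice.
211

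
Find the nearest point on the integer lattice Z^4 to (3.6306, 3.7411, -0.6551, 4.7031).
(4, 4, -1, 5)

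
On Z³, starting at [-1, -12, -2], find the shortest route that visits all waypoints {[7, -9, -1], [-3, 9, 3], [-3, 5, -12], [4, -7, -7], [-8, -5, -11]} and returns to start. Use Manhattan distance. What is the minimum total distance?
104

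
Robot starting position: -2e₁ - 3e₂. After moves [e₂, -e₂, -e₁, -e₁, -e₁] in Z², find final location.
(-5, -3)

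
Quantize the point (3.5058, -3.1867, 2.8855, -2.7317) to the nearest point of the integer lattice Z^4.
(4, -3, 3, -3)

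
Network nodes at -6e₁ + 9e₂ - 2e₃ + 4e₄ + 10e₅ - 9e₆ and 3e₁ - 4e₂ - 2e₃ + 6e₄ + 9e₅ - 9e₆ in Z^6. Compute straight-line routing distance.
15.9687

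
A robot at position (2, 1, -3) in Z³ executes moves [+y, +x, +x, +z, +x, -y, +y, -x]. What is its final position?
(4, 2, -2)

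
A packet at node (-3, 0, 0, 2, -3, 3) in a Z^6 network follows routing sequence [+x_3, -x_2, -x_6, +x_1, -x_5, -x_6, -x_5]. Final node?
(-2, -1, 1, 2, -5, 1)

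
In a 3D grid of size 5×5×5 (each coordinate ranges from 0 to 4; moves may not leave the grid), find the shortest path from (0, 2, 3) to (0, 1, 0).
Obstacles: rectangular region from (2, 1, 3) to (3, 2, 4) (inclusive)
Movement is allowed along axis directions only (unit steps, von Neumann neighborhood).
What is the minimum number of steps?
4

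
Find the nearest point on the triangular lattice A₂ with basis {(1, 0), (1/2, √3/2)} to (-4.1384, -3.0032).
(-4, -3.464)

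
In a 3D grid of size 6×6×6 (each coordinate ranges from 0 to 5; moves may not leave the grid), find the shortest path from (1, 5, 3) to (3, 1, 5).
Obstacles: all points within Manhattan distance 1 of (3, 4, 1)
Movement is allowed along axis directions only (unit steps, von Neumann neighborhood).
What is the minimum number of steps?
8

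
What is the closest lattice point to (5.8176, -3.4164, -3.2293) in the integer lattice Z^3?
(6, -3, -3)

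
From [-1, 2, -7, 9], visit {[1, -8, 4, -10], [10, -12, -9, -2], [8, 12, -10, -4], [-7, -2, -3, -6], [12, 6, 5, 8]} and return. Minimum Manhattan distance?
184
(one optimal route: (-1, 2, -7, 9) → (-7, -2, -3, -6) → (1, -8, 4, -10) → (10, -12, -9, -2) → (8, 12, -10, -4) → (12, 6, 5, 8) → (-1, 2, -7, 9))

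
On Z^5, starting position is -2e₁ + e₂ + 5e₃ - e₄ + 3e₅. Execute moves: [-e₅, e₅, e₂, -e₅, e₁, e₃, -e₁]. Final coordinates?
(-2, 2, 6, -1, 2)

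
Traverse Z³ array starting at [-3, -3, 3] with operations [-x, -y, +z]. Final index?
(-4, -4, 4)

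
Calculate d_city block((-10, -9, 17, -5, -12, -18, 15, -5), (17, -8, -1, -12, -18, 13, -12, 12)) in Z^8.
134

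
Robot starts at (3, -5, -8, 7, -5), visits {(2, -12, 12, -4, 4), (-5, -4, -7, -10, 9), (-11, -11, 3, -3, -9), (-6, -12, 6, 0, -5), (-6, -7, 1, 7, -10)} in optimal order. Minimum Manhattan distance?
135
(one optimal route: (3, -5, -8, 7, -5) → (-6, -7, 1, 7, -10) → (-11, -11, 3, -3, -9) → (-6, -12, 6, 0, -5) → (2, -12, 12, -4, 4) → (-5, -4, -7, -10, 9))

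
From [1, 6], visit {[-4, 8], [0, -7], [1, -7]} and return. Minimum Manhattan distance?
40
(one optimal route: (1, 6) → (-4, 8) → (0, -7) → (1, -7) → (1, 6))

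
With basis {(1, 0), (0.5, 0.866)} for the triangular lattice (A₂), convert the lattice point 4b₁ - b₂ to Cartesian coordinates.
(3.5, -0.866)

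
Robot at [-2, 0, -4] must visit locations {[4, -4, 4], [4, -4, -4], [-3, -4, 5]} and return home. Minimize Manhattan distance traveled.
40
(one optimal route: (-2, 0, -4) → (4, -4, -4) → (4, -4, 4) → (-3, -4, 5) → (-2, 0, -4))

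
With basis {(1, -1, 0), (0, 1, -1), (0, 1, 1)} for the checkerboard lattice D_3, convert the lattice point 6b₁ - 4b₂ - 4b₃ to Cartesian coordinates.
(6, -14, 0)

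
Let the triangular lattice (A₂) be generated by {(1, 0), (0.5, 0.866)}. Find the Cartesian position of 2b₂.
(1, 1.732)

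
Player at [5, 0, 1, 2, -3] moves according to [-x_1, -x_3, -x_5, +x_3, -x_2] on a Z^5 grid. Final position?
(4, -1, 1, 2, -4)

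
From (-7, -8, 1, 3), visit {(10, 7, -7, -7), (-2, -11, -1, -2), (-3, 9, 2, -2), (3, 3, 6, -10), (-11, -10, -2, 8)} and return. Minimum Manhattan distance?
152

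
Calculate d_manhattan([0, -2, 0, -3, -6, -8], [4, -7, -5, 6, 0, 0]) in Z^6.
37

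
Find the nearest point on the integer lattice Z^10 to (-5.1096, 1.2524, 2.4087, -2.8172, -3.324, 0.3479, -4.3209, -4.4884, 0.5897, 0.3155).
(-5, 1, 2, -3, -3, 0, -4, -4, 1, 0)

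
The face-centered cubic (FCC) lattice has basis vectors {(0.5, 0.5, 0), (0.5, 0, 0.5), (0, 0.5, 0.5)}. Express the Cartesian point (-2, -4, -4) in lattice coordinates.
-2b₁ - 2b₂ - 6b₃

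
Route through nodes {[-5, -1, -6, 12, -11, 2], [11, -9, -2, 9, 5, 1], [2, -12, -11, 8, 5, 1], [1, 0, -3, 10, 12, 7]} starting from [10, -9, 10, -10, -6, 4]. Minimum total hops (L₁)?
144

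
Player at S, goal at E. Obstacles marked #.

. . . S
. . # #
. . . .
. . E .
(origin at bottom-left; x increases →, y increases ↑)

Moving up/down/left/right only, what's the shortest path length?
6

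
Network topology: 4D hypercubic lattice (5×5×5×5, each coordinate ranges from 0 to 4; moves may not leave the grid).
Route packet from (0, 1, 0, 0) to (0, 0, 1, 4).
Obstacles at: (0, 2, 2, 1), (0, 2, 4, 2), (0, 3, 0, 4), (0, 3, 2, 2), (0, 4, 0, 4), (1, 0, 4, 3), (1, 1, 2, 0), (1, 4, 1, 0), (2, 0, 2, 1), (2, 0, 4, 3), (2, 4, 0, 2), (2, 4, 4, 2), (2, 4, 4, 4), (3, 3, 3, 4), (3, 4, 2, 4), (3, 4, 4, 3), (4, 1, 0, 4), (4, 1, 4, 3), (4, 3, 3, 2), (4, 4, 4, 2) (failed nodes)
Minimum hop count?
6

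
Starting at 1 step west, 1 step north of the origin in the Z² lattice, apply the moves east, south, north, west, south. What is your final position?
(-1, 0)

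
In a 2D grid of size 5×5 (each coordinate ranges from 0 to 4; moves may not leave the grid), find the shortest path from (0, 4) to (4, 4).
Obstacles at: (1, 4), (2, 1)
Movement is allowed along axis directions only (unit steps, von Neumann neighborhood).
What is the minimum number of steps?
6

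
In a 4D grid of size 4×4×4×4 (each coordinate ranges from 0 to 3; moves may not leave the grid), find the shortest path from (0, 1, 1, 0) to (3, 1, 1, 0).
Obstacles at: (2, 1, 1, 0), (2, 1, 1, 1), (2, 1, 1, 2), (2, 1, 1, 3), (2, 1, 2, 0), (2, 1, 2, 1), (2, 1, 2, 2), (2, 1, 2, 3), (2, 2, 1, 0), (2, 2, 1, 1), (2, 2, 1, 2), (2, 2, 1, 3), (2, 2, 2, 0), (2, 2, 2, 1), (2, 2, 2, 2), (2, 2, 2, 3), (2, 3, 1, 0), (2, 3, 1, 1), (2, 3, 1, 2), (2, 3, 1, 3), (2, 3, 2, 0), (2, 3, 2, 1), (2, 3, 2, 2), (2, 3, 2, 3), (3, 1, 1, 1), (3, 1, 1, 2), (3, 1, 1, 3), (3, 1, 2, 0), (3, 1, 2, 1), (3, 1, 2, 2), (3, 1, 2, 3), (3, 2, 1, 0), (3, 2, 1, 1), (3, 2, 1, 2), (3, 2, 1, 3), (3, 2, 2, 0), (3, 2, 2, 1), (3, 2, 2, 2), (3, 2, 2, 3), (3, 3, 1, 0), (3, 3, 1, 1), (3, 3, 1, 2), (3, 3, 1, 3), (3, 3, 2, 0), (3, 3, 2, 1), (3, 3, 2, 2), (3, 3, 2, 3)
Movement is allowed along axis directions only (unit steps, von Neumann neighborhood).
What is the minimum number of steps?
5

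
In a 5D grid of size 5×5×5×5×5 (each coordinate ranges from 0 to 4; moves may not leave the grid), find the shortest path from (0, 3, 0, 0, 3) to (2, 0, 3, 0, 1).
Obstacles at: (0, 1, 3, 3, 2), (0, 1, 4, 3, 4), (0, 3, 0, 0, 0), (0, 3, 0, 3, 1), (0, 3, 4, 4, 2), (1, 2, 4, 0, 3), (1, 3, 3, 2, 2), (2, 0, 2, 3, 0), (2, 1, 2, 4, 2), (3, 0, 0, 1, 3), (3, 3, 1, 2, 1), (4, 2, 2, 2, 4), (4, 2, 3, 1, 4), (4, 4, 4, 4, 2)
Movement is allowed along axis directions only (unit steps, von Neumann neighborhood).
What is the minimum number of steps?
10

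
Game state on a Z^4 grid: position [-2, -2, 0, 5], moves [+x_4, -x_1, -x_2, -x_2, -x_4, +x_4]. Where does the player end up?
(-3, -4, 0, 6)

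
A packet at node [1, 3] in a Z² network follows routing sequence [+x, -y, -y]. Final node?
(2, 1)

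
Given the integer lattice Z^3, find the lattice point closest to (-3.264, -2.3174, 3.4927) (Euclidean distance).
(-3, -2, 3)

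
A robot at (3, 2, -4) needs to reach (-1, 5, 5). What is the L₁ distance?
16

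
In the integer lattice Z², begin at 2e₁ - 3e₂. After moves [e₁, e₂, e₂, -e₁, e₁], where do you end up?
(3, -1)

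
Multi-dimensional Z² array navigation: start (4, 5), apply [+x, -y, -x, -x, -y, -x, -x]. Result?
(1, 3)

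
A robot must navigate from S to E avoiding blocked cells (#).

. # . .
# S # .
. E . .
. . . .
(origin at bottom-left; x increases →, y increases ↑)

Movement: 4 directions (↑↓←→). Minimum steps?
1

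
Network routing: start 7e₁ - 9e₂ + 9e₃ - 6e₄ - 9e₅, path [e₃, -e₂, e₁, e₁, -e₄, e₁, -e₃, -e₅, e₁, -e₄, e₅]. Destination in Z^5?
(11, -10, 9, -8, -9)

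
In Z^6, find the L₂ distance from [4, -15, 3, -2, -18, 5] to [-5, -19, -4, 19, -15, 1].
24.7386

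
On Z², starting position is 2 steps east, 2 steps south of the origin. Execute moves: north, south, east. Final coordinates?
(3, -2)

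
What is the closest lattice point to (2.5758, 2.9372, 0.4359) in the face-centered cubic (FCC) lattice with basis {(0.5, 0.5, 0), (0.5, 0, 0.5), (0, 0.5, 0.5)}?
(2.5, 3, 0.5)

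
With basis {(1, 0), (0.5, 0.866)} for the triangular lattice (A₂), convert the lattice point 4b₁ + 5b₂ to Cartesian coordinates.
(6.5, 4.33)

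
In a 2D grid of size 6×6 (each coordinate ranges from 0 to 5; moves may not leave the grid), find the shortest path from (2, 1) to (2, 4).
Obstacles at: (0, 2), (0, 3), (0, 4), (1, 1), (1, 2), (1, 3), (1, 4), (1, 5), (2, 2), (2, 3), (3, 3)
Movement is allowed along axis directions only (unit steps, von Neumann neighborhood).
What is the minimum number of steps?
7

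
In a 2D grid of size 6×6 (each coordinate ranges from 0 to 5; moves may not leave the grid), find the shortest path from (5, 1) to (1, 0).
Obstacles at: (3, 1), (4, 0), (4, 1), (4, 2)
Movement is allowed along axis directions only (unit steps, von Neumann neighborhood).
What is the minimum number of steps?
9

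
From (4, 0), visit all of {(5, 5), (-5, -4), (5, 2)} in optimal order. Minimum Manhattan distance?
25
(one optimal route: (4, 0) → (5, 5) → (5, 2) → (-5, -4))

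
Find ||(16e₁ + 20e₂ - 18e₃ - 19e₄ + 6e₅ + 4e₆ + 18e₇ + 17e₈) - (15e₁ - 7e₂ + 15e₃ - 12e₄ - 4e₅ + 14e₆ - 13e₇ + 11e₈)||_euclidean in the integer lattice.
55.3624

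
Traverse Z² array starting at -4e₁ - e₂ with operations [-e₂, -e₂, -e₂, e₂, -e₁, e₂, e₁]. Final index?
(-4, -2)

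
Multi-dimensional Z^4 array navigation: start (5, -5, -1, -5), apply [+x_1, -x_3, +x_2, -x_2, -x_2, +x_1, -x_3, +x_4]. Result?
(7, -6, -3, -4)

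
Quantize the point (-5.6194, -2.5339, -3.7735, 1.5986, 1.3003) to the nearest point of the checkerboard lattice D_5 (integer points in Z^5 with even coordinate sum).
(-6, -3, -4, 2, 1)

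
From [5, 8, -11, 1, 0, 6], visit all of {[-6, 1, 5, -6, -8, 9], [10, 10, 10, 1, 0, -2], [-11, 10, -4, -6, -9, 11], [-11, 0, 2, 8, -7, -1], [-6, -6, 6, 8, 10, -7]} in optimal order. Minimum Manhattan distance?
192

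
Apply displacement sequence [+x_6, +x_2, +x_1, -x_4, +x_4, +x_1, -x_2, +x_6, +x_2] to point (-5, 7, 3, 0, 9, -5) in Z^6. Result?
(-3, 8, 3, 0, 9, -3)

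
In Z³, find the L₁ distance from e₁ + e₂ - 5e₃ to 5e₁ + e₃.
11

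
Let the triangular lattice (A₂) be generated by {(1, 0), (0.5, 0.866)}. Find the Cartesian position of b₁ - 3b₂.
(-0.5, -2.598)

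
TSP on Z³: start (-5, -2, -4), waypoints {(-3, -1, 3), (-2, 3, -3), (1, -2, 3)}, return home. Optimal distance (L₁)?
38
(one optimal route: (-5, -2, -4) → (-3, -1, 3) → (1, -2, 3) → (-2, 3, -3) → (-5, -2, -4))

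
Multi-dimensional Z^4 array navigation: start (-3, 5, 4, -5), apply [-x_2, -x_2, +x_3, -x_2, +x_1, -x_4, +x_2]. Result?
(-2, 3, 5, -6)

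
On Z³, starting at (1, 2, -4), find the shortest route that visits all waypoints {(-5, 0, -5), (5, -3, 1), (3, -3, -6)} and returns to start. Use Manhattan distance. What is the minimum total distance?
44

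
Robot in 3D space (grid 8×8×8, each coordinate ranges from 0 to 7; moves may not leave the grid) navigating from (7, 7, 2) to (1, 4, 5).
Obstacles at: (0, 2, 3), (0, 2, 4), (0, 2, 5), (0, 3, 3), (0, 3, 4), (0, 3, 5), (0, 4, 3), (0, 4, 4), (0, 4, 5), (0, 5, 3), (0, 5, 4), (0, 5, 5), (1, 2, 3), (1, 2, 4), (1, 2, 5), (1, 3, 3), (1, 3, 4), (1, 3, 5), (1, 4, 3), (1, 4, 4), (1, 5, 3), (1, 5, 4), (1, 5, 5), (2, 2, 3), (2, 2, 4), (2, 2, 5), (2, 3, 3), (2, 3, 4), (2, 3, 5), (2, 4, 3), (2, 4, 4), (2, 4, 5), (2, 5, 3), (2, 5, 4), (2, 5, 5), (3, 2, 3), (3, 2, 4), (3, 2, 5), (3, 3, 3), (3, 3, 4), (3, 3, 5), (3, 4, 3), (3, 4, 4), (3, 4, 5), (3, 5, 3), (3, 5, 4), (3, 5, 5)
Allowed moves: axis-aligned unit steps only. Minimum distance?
14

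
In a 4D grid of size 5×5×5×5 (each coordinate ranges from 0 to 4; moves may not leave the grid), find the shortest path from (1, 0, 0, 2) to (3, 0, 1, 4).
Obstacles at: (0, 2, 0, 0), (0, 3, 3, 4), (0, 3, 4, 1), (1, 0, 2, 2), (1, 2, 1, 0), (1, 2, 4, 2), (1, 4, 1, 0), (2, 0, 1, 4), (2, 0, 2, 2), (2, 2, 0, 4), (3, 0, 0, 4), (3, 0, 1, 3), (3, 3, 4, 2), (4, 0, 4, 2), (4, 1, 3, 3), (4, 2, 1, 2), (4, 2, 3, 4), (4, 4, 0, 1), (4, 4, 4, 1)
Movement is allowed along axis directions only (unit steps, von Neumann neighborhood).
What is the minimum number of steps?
7
(one shortest path: (1, 0, 0, 2) → (2, 0, 0, 2) → (3, 0, 0, 2) → (4, 0, 0, 2) → (4, 0, 1, 2) → (4, 0, 1, 3) → (4, 0, 1, 4) → (3, 0, 1, 4))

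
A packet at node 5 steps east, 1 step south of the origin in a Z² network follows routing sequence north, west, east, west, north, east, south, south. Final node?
(5, -1)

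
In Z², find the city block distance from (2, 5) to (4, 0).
7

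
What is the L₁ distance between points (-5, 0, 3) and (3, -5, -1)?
17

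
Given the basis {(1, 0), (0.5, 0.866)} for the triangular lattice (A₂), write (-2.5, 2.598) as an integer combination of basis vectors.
-4b₁ + 3b₂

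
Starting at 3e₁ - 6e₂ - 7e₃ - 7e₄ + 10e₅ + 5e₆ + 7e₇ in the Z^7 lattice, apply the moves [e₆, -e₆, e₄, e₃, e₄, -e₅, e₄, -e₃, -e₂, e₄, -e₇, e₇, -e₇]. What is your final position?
(3, -7, -7, -3, 9, 5, 6)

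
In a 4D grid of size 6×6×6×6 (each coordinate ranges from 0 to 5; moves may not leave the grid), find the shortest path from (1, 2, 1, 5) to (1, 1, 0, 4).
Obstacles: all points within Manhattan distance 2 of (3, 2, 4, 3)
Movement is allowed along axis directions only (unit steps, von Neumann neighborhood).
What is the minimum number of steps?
3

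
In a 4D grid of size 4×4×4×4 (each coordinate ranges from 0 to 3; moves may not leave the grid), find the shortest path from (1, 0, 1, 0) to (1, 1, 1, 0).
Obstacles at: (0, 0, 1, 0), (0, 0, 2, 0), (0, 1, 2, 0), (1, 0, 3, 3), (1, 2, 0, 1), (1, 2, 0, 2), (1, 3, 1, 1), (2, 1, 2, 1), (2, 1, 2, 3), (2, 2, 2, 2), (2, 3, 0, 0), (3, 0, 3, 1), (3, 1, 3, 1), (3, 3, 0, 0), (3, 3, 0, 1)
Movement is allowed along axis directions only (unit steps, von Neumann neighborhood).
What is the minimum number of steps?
1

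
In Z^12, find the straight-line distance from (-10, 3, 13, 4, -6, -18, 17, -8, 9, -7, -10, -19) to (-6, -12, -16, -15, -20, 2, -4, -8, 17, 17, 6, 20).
69.9786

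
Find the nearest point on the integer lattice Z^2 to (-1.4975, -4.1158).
(-1, -4)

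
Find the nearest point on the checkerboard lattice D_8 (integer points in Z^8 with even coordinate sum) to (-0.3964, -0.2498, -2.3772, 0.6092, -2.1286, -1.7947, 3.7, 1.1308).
(0, 0, -2, 1, -2, -2, 4, 1)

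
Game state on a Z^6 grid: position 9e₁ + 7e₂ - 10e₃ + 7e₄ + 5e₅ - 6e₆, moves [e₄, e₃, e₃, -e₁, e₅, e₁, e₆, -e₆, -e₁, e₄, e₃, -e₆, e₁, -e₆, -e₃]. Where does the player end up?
(9, 7, -8, 9, 6, -8)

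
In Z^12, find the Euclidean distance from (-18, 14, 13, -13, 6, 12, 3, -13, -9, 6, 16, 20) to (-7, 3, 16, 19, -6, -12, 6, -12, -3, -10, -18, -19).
70.5266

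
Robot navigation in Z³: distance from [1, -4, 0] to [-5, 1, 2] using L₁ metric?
13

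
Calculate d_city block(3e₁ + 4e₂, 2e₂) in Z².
5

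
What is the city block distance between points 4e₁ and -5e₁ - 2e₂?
11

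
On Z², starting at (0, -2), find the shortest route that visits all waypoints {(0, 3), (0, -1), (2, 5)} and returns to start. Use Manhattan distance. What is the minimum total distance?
18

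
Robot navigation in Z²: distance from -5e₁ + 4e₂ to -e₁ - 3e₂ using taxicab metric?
11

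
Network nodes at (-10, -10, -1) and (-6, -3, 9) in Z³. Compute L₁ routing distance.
21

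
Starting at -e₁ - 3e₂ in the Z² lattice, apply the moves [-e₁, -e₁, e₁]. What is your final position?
(-2, -3)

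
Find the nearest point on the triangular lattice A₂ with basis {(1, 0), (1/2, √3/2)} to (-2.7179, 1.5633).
(-3, 1.732)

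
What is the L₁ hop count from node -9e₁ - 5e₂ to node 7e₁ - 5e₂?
16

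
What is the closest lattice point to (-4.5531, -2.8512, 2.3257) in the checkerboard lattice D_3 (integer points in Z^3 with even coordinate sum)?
(-5, -3, 2)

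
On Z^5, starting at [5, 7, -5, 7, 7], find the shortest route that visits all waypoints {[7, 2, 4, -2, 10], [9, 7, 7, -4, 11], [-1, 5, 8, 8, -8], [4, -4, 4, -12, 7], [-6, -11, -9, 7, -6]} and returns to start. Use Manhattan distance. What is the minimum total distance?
206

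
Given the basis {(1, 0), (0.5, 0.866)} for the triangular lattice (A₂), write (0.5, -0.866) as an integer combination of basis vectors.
b₁ - b₂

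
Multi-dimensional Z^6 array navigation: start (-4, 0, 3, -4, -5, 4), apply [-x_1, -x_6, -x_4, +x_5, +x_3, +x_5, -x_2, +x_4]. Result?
(-5, -1, 4, -4, -3, 3)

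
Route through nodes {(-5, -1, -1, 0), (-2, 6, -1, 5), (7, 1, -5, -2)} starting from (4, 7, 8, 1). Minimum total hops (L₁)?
55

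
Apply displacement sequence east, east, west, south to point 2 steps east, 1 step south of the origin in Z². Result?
(3, -2)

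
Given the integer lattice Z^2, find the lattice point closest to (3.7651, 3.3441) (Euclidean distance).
(4, 3)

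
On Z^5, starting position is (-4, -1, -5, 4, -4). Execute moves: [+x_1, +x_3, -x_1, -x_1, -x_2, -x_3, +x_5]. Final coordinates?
(-5, -2, -5, 4, -3)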